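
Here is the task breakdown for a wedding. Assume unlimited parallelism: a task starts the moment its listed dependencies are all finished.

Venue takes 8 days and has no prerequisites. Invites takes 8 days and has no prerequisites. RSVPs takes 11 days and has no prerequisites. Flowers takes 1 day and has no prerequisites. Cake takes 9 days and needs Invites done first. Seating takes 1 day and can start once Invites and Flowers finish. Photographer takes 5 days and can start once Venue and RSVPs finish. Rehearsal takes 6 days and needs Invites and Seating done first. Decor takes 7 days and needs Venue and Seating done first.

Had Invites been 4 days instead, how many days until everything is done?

16

The binding path is Invites→Cake = 8+9 = 17; finish at 17 days.
Since Invites is critical, the -4 change carries straight to that chain (now 13 days).
The binding chain switches to RSVPs→Photographer = 11+5 = 16; finish 16 days.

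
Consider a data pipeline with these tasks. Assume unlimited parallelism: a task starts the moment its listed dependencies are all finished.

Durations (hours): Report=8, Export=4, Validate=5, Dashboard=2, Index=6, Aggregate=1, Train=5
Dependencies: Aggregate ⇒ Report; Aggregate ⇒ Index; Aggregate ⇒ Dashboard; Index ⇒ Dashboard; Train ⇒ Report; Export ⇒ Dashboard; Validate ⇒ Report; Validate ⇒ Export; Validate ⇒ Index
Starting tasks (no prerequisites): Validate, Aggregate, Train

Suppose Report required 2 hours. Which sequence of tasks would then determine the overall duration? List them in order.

The binding path is Train→Report = 5+8 = 13; finish at 13 hours.
Since Report is critical, the -6 change carries straight to that chain (now 7 hours).
New critical path: Validate→Index→Dashboard = 5+6+2 = 13 ⇒ 13 hours.

Validate, Index, Dashboard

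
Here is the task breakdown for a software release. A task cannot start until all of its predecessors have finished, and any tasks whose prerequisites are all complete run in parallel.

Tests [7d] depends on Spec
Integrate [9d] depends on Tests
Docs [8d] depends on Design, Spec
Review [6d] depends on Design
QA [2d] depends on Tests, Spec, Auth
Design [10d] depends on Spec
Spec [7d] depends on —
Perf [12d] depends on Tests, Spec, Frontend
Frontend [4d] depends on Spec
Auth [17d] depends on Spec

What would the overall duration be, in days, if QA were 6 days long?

30

Actual critical path: Spec→Auth→QA = 7+17+2 = 26 ⇒ 26 days.
QA is on the critical path; changing it to 6 makes that path 30 days.
No other chain overtakes it, so the finish is 30 days.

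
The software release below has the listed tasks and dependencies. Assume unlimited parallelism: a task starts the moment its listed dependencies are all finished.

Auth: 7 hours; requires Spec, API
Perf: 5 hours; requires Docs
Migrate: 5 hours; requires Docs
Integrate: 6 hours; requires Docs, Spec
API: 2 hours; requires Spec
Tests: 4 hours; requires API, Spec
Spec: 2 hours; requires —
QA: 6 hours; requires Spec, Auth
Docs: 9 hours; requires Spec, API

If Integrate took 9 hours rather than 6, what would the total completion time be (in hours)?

Baseline: Spec→API→Docs→Integrate = 2+2+9+6 = 19 → 19 hours.
Integrate lies on that path, so at 9 hours the path becomes 22 hours.
That remains the longest chain; total 22 hours.

22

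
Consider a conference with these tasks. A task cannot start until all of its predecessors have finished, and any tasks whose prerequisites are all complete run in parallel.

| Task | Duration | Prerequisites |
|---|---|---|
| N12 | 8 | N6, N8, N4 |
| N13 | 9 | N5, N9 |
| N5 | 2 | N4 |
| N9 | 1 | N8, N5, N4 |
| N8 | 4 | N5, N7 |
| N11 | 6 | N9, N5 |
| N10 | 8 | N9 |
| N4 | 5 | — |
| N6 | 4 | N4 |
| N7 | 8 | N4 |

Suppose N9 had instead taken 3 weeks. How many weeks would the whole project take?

The binding path is N4→N7→N8→N9→N13 = 5+8+4+1+9 = 27; finish at 27 weeks.
Since N9 is critical, the +2 change carries straight to that chain (now 29 weeks).
No other chain overtakes it, so the finish is 29 weeks.

29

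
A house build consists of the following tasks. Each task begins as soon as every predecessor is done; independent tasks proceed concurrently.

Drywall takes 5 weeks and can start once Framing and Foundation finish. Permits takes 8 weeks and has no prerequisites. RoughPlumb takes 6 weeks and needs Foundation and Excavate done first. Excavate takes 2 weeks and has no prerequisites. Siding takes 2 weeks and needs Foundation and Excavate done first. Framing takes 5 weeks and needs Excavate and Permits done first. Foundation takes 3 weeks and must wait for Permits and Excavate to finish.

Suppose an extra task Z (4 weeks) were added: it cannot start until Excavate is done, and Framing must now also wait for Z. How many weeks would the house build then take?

Originally the house build takes 18 weeks.
With Z inserted, Framing now waits for max(Excavate, Permits, Z).
New critical path: Permits→Framing→Drywall = 8+5+5 = 18 ⇒ 18 weeks.

18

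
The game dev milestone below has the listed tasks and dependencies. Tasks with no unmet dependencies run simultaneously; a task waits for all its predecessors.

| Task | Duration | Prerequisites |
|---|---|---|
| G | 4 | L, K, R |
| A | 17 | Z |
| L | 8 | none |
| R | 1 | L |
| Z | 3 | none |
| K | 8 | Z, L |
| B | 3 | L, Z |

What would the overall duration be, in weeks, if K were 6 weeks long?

Critical path before the change: L→K→G = 8+8+4 = 20 giving 20 weeks.
K is on the critical path; changing it to 6 makes that path 18 weeks.
Now Z→A = 3+17 = 20 is longest, so the finish becomes 20 weeks.

20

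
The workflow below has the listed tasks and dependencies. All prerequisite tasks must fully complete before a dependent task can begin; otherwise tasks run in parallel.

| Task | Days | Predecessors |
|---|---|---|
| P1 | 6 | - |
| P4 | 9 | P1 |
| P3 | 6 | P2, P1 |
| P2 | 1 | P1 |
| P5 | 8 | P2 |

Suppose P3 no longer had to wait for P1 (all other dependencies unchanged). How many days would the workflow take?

15

Original critical path: P1→P2→P5 = 6+1+8 = 15 ⇒ 15 days.
Dropping P1→P3 doesn't change P3's earliest start (7); another predecessor still binds.
New critical path: P1→P2→P5 = 6+1+8 = 15 ⇒ 15 days.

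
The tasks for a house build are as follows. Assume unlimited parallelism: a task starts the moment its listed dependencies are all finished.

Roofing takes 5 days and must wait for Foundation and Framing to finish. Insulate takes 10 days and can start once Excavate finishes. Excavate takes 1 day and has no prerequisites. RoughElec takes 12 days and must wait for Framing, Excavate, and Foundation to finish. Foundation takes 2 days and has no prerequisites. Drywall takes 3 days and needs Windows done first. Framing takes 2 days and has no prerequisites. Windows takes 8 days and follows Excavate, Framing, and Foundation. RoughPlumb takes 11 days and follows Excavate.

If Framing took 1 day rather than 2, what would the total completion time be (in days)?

14

As given, the longest chain is Framing→RoughElec = 2+12 = 14, so the finish is 14 days.
Framing lies on that path, so at 1 day the path becomes 13 days.
New critical path: Foundation→RoughElec = 2+12 = 14 ⇒ 14 days.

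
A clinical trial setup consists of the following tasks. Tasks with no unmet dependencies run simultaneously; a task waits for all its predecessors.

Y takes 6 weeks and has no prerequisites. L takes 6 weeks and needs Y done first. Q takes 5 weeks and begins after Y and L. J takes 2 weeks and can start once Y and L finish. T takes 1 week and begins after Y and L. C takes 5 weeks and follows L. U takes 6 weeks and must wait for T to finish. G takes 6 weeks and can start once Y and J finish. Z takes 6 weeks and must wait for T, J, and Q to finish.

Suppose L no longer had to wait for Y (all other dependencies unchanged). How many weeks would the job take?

With the dependency in place, Y→L→Q→Z = 6+6+5+6 = 23 sets the finish at 23 weeks.
Without Y→L, L's earliest start moves from 6 to 0.
After: Y→Q→Z = 6+5+6 = 17 → 17 weeks.

17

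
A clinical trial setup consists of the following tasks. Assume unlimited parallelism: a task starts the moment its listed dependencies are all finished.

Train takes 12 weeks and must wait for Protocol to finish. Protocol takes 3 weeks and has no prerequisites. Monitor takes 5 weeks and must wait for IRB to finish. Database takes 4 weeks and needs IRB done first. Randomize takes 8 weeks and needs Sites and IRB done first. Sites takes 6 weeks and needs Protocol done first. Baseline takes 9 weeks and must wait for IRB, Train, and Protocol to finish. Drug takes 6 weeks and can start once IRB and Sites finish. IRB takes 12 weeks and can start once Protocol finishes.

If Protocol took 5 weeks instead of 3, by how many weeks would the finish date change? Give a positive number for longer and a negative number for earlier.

The binding path is Protocol→IRB→Baseline = 3+12+9 = 24; finish at 24 weeks.
Protocol is on the critical path; changing it to 5 makes that path 26 weeks.
That remains the longest chain; total 26 weeks.
Change in finish: 26 − 24 = +2 weeks.

2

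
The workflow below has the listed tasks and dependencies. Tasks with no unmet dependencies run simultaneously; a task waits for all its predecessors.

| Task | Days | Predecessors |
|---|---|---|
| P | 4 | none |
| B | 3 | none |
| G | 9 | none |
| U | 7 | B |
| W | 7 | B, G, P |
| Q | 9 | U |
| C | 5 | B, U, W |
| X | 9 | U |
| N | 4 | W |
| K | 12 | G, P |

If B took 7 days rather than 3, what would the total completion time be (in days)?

The binding path is G→W→C = 9+7+5 = 21; finish at 21 days.
B is off the critical path — its longest chain is 19 days, giving 2 of slack.
New critical path: B→U→Q = 7+7+9 = 23 ⇒ 23 days.

23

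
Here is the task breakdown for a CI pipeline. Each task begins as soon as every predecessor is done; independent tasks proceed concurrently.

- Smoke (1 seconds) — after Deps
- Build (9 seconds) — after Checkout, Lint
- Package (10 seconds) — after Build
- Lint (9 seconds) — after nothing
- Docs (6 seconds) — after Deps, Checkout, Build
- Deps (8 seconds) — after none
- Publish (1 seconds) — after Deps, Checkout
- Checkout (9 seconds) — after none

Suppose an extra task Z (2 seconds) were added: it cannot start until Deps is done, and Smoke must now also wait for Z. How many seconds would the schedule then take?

28

Originally the schedule takes 28 seconds.
With Z inserted, Smoke now waits for max(Deps, Z).
New critical path: Checkout→Build→Package = 9+9+10 = 28 ⇒ 28 seconds.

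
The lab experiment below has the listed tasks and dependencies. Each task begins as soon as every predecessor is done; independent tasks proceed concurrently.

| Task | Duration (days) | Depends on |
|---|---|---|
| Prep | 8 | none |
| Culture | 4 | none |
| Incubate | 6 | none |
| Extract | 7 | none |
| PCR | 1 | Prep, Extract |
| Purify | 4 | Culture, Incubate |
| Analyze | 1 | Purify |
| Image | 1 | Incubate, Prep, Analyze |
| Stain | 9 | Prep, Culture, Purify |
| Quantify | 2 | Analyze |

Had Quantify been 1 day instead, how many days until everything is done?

Critical path before the change: Incubate→Purify→Stain = 6+4+9 = 19 giving 19 days.
Quantify has 6 days of float (longest path through it is 13).
No other chain overtakes it, so the finish is 19 days.

19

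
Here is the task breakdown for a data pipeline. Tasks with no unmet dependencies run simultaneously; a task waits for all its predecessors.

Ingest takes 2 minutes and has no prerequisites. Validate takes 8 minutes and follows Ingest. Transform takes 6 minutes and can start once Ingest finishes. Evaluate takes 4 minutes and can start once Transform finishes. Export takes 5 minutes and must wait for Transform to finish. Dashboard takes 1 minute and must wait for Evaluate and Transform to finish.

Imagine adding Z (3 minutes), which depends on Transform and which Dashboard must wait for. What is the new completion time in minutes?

Originally the schedule takes 13 minutes.
With Z inserted, Dashboard now waits for max(Evaluate, Transform, Z).
New critical path: Ingest→Transform→Evaluate→Dashboard = 2+6+4+1 = 13 ⇒ 13 minutes.

13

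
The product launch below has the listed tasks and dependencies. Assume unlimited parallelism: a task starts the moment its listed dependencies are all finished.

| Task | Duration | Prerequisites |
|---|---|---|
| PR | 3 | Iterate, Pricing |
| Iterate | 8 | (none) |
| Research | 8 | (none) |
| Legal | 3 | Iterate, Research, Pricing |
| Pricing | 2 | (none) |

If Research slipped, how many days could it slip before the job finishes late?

0

The longest chain is Research→Legal = 8+3 = 11; overall finish 11 days.
Longest path through Research: 11 days (earliest finish 8, latest finish 8).
So Research can slip 8 − 8 = 0 days.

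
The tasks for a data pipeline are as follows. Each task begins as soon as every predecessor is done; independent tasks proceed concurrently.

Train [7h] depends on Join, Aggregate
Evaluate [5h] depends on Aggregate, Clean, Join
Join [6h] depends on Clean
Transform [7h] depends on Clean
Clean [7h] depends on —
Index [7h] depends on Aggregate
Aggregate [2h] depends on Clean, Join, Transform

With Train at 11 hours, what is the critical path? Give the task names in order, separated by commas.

Clean, Transform, Aggregate, Train

Actual critical path: Clean→Transform→Aggregate→Train = 7+7+2+7 = 23 ⇒ 23 hours.
Train is on the critical path; changing it to 11 makes that path 27 hours.
That remains the longest chain; total 27 hours.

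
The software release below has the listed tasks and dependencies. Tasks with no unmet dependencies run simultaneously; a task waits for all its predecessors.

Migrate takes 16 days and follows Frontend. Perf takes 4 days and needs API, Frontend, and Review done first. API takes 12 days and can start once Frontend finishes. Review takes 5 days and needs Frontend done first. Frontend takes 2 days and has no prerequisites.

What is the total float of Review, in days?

Critical path: Frontend→API→Perf = 2+12+4 = 18, so the finish is 18 days.
Longest path through Review: 11 days (earliest finish 7, latest finish 14).
Slack of Review = 9 − 2 = 7 days.

7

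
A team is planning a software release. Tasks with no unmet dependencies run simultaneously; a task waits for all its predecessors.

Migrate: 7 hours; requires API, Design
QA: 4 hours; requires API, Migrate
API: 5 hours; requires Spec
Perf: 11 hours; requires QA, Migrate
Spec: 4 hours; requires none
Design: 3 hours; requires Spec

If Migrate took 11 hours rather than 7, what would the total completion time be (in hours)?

35

As given, the longest chain is Spec→API→Migrate→QA→Perf = 4+5+7+4+11 = 31, so the finish is 31 hours.
Migrate is on the critical path; changing it to 11 makes that path 35 hours.
The critical path is still Spec→API→Migrate→QA→Perf; finish is now 35 hours.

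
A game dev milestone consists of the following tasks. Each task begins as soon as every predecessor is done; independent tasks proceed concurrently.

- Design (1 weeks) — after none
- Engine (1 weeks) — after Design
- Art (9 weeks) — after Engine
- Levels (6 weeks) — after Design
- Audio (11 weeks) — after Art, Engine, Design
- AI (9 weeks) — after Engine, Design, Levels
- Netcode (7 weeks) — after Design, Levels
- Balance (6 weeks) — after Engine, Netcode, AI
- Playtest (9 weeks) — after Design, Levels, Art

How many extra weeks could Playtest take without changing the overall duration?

2

Design→Engine→Art→Audio = 1+1+9+11 = 22 sets the makespan at 22 weeks.
Longest path through Playtest: 20 weeks (earliest finish 20, latest finish 22).
So Playtest can slip 22 − 20 = 2 weeks.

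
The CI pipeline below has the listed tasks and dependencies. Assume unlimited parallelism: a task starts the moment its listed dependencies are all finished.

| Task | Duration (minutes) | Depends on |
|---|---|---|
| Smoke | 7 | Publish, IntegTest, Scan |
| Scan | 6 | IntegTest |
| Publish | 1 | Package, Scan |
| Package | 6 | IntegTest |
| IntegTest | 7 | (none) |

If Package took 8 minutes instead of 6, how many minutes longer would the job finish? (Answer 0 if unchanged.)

2

Critical path before the change: IntegTest→Package→Publish→Smoke = 7+6+1+7 = 21 giving 21 minutes.
Package lies on that path, so at 8 minutes the path becomes 23 minutes.
The critical path is still IntegTest→Package→Publish→Smoke; finish is now 23 minutes.
Change in finish: 23 − 21 = +2 minutes.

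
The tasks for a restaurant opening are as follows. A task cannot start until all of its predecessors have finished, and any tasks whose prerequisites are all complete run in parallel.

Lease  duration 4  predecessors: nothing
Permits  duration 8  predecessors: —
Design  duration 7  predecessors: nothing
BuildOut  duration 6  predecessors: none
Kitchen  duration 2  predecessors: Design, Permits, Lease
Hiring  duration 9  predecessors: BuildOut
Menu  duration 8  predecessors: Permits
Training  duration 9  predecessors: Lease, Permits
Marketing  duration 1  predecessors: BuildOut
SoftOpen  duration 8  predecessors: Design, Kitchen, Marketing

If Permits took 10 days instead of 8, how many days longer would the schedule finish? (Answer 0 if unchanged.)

2

Baseline: Permits→Kitchen→SoftOpen = 8+2+8 = 18 → 18 days.
Permits is on the critical path; changing it to 10 makes that path 20 days.
No other chain overtakes it, so the finish is 20 days.
Change in finish: 20 − 18 = +2 days.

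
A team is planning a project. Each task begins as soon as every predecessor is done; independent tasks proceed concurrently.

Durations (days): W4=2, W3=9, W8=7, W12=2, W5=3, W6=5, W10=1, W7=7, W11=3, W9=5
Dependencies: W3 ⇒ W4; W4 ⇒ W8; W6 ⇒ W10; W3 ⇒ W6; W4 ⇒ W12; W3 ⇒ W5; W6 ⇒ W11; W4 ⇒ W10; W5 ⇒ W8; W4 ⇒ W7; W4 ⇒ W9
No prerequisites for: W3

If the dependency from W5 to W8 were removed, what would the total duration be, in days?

Before: longest chain W3→W5→W8 = 9+3+7 = 19, finish 19.
Without W5→W8, W8's earliest start moves from 12 to 11.
The longest chain is now W3→W4→W7 = 9+2+7 = 18, so the project takes 18 days.

18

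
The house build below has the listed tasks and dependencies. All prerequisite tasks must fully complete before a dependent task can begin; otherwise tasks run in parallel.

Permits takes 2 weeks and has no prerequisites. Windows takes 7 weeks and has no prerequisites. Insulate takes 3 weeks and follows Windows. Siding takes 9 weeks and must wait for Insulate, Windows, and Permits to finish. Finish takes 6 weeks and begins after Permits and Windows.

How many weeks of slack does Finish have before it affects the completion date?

The longest chain is Windows→Insulate→Siding = 7+3+9 = 19; overall finish 19 weeks.
The longest chain containing Finish totals 13 weeks.
Float = 19 − 13 = 6.

6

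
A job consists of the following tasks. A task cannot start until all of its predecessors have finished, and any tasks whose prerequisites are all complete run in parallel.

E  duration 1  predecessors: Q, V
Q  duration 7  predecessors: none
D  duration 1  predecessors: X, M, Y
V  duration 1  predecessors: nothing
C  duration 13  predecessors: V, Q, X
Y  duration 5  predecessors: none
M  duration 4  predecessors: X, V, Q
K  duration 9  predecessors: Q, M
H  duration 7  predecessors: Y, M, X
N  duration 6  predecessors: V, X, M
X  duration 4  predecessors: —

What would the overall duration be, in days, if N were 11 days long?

22

The binding path is Q→M→K = 7+4+9 = 20; finish at 20 days.
N is off the critical path — its longest chain is 17 days, giving 3 of slack.
Now Q→M→N = 7+4+11 = 22 is longest, so the finish becomes 22 days.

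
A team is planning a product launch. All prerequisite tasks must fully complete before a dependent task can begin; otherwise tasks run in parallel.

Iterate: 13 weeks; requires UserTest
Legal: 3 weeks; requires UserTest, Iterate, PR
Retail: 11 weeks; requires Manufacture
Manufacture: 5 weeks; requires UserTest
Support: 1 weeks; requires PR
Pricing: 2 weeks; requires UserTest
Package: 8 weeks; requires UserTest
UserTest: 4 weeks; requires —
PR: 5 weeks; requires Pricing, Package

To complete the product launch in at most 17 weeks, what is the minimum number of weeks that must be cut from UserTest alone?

3

Current finish: 20 weeks; target: 17.
UserTest is on every critical path, so each week cut from UserTest cuts the finish by one (this holds down to a finish of 17).
Need 20 − 17 = 3 weeks off UserTest → UserTest becomes 1 week, finish becomes 17.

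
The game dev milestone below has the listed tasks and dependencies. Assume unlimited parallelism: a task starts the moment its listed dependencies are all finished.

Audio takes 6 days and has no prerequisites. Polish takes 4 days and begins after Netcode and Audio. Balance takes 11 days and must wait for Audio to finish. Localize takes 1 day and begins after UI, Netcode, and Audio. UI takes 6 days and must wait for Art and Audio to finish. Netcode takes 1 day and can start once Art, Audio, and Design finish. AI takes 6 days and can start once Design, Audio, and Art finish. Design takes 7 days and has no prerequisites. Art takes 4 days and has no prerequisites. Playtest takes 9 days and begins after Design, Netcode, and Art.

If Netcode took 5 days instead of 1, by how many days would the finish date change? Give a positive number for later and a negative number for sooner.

The binding path is Design→Netcode→Playtest = 7+1+9 = 17; finish at 17 days.
Netcode lies on that path, so at 5 days the path becomes 21 days.
The critical path is still Design→Netcode→Playtest; finish is now 21 days.
Change in finish: 21 − 17 = +4 days.

4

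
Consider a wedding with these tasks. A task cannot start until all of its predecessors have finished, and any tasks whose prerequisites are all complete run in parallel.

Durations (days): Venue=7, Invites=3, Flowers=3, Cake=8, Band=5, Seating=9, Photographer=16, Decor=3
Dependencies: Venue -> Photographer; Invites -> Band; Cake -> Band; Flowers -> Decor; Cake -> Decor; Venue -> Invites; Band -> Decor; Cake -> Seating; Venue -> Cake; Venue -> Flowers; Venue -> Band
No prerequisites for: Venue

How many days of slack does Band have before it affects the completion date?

Critical path: Venue→Cake→Seating = 7+8+9 = 24, so the finish is 24 days.
Longest path through Band: 23 days (earliest finish 20, latest finish 21).
Float = 24 − 23 = 1.

1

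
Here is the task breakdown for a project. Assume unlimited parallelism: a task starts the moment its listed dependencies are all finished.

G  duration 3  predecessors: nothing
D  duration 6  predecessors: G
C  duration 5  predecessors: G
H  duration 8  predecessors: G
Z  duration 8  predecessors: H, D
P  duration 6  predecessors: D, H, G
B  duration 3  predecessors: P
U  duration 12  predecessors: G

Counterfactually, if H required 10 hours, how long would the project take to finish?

22

Critical path before the change: G→H→P→B = 3+8+6+3 = 20 giving 20 hours.
H is on the critical path; changing it to 10 makes that path 22 hours.
That remains the longest chain; total 22 hours.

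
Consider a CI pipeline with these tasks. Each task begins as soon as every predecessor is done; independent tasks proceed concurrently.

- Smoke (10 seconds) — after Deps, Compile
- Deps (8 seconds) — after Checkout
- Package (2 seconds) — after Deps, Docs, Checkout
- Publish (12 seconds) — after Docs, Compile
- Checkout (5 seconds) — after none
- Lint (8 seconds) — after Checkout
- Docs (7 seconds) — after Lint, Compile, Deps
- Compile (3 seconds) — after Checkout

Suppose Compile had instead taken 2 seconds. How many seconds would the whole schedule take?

The binding path is Checkout→Deps→Docs→Publish = 5+8+7+12 = 32; finish at 32 seconds.
The longest path through Compile is only 27 seconds, so Compile has float 5.
That remains the longest chain; total 32 seconds.

32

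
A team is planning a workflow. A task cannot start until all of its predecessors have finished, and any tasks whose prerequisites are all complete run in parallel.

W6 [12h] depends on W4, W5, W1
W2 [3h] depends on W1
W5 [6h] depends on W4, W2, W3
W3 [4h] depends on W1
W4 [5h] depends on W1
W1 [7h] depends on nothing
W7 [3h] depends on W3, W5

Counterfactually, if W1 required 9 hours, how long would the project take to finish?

32

Critical path before the change: W1→W4→W5→W6 = 7+5+6+12 = 30 giving 30 hours.
W1 is on the critical path; changing it to 9 makes that path 32 hours.
No other chain overtakes it, so the finish is 32 hours.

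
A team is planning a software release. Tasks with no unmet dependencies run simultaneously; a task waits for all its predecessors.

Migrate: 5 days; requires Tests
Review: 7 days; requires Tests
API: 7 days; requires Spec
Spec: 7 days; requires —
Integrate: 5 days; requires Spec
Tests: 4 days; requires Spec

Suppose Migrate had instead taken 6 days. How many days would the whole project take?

18

Critical path before the change: Spec→Tests→Review = 7+4+7 = 18 giving 18 days.
Migrate is off the critical path — its longest chain is 16 days, giving 2 of slack.
The critical path is still Spec→Tests→Review; finish is now 18 days.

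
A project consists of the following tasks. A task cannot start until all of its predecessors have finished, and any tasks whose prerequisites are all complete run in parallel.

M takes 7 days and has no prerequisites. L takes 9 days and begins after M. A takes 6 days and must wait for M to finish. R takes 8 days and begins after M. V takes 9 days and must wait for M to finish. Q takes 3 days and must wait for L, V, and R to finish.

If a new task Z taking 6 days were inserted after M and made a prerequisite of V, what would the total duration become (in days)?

25

Originally the job takes 19 days.
With Z inserted, V now waits for max(M, Z).
New critical path: M→Z→V→Q = 7+6+9+3 = 25 ⇒ 25 days.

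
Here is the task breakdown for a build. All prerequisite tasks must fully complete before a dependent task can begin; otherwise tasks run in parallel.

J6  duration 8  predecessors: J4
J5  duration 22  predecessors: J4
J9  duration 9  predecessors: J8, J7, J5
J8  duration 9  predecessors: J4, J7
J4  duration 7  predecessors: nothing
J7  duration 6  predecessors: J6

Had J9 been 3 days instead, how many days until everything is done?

33

Actual critical path: J4→J6→J7→J8→J9 = 7+8+6+9+9 = 39 ⇒ 39 days.
J9 is on the critical path; changing it to 3 makes that path 33 days.
No other chain overtakes it, so the finish is 33 days.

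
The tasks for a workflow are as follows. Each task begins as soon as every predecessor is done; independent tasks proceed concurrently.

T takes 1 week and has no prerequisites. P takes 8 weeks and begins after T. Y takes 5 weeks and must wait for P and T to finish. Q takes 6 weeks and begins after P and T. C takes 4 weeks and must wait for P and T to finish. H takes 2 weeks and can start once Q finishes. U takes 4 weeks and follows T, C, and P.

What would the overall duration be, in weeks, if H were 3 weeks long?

Actual critical path: T→P→Q→H = 1+8+6+2 = 17 ⇒ 17 weeks.
H lies on that path, so at 3 weeks the path becomes 18 weeks.
That remains the longest chain; total 18 weeks.

18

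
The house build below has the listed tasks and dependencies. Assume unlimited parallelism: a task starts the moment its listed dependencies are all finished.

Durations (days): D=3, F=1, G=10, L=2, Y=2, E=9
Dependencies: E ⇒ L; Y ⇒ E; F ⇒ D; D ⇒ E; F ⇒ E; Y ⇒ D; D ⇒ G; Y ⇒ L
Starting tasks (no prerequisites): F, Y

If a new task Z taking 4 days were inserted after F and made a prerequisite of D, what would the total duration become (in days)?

19

Originally the job takes 16 days.
With Z inserted, D now waits for max(F, Y, Z).
New critical path: F→Z→D→E→L = 1+4+3+9+2 = 19 ⇒ 19 days.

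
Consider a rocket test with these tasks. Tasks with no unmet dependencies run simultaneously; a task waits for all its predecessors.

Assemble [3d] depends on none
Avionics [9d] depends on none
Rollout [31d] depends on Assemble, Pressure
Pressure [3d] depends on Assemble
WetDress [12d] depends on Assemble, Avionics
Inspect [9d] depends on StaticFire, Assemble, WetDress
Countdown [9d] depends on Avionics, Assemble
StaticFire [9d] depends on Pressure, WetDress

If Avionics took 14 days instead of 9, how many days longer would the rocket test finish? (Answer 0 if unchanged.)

5

Actual critical path: Avionics→WetDress→StaticFire→Inspect = 9+12+9+9 = 39 ⇒ 39 days.
Avionics is on the critical path; changing it to 14 makes that path 44 days.
The critical path is still Avionics→WetDress→StaticFire→Inspect; finish is now 44 days.
Change in finish: 44 − 39 = +5 days.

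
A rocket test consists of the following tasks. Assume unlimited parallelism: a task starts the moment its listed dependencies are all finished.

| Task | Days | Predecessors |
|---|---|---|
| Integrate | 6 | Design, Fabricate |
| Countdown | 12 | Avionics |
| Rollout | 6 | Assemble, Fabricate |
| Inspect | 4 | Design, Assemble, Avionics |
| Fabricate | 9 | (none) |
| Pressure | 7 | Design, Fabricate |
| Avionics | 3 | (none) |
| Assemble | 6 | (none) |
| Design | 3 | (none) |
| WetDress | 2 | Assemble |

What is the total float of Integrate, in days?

1

Critical path: Fabricate→Pressure = 9+7 = 16, so the finish is 16 days.
The longest chain containing Integrate totals 15 days.
Float = 16 − 15 = 1.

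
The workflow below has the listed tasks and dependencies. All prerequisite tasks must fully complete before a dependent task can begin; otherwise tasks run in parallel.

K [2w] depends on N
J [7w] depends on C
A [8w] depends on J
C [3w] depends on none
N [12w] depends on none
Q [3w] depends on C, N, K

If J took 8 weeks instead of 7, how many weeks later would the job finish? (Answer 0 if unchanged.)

Actual critical path: C→J→A = 3+7+8 = 18 ⇒ 18 weeks.
J is on the critical path; changing it to 8 makes that path 19 weeks.
That remains the longest chain; total 19 weeks.
Change in finish: 19 − 18 = +1 weeks.

1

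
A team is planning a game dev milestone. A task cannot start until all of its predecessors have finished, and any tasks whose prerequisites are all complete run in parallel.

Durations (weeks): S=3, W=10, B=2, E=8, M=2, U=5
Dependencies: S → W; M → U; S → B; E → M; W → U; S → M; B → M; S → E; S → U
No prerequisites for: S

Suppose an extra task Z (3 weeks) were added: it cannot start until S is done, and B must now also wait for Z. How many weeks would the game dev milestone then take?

18

Originally the game dev milestone takes 18 weeks.
With Z inserted, B now waits for max(S, Z).
New critical path: S→W→U = 3+10+5 = 18 ⇒ 18 weeks.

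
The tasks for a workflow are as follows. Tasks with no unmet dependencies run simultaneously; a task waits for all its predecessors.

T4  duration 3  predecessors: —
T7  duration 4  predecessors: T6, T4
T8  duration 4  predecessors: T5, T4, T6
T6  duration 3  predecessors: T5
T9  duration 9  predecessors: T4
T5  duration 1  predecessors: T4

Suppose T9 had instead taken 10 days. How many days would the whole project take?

13

Critical path before the change: T4→T9 = 3+9 = 12 giving 12 days.
T9 is on the critical path; changing it to 10 makes that path 13 days.
No other chain overtakes it, so the finish is 13 days.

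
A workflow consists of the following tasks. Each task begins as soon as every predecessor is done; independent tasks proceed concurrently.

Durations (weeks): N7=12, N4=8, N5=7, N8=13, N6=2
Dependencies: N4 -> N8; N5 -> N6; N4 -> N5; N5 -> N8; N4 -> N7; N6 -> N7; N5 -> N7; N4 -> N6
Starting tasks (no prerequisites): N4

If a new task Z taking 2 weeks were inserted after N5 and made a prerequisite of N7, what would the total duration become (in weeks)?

29

Originally the schedule takes 29 weeks.
With Z inserted, N7 now waits for max(N6, N5, N4, Z).
New critical path: N4→N5→Z→N7 = 8+7+2+12 = 29 ⇒ 29 weeks.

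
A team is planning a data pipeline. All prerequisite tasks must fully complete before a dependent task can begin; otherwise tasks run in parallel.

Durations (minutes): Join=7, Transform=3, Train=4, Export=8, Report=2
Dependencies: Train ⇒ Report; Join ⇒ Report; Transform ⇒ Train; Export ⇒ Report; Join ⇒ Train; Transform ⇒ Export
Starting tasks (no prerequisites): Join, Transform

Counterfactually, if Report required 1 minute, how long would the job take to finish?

The binding path is Join→Train→Report = 7+4+2 = 13; finish at 13 minutes.
Since Report is critical, the -1 change carries straight to that chain (now 12 minutes).
That remains the longest chain; total 12 minutes.

12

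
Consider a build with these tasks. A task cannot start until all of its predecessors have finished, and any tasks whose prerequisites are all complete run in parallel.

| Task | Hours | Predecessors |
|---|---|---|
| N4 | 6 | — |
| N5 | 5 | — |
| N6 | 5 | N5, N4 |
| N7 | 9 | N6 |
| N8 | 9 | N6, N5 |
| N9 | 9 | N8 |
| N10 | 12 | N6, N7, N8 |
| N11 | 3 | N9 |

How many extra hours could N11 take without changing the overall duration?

0

N4→N6→N7→N10 = 6+5+9+12 = 32 sets the makespan at 32 hours.
Longest path through N11: 32 hours (earliest finish 32, latest finish 32).
Float = 32 − 32 = 0.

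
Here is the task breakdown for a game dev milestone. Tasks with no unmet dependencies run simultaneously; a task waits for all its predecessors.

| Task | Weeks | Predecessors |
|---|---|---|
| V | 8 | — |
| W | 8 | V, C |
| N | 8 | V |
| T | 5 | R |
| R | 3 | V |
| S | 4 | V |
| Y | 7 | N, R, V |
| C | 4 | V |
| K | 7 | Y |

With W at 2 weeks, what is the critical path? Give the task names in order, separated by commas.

V, N, Y, K

Critical path before the change: V→N→Y→K = 8+8+7+7 = 30 giving 30 weeks.
The longest path through W is only 20 weeks, so W has float 10.
No other chain overtakes it, so the finish is 30 weeks.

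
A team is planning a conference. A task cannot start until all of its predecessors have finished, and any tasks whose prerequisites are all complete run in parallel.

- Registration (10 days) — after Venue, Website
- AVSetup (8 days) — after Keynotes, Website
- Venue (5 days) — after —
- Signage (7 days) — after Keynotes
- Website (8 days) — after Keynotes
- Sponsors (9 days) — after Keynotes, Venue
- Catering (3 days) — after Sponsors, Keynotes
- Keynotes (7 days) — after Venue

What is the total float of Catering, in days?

6

The longest chain is Venue→Keynotes→Website→Registration = 5+7+8+10 = 30; overall finish 30 days.
Longest path through Catering: 24 days (earliest finish 24, latest finish 30).
So Catering can slip 30 − 24 = 6 days.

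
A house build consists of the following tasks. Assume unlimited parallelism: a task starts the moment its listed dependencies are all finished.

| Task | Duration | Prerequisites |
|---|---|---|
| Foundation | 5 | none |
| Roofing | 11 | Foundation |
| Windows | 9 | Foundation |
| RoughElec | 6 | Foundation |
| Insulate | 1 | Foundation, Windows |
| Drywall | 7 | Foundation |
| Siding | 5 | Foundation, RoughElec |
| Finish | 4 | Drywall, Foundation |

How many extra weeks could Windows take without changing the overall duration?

1

Foundation→Roofing = 5+11 = 16 sets the makespan at 16 weeks.
The longest chain containing Windows totals 15 weeks.
Float = 16 − 15 = 1.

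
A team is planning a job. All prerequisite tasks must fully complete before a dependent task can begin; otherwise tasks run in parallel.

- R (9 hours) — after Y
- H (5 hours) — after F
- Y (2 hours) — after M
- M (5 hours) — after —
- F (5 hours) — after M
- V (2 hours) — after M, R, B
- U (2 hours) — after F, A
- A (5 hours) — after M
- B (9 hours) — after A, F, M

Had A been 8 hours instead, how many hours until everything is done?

24

Actual critical path: M→A→B→V = 5+5+9+2 = 21 ⇒ 21 hours.
A is on the critical path; changing it to 8 makes that path 24 hours.
No other chain overtakes it, so the finish is 24 hours.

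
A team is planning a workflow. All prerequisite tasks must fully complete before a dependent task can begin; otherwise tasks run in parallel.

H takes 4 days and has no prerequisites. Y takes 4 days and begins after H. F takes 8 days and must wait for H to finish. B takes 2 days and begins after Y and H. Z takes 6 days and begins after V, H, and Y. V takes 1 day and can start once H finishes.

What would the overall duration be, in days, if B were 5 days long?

14

The binding path is H→Y→Z = 4+4+6 = 14; finish at 14 days.
The longest path through B is only 10 days, so B has float 4.
The critical path is still H→Y→Z; finish is now 14 days.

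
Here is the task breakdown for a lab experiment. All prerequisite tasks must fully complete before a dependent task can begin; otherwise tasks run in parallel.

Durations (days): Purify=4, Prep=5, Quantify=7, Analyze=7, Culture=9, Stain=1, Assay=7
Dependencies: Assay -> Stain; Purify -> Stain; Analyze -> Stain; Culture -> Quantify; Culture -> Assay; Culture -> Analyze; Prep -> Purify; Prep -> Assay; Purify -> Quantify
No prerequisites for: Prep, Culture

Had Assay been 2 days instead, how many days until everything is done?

As given, the longest chain is Culture→Assay→Stain = 9+7+1 = 17, so the finish is 17 days.
Since Assay is critical, the -5 change carries straight to that chain (now 12 days).
New critical path: Culture→Analyze→Stain = 9+7+1 = 17 ⇒ 17 days.

17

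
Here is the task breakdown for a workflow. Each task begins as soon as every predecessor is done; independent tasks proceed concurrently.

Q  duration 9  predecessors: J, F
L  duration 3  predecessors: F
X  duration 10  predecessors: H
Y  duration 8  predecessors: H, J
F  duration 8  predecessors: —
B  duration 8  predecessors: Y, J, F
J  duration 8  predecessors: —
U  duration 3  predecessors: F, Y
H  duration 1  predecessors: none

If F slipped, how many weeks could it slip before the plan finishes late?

7

J→Y→B = 8+8+8 = 24 sets the makespan at 24 weeks.
Longest path through F: 17 weeks (earliest finish 8, latest finish 15).
So F can slip 15 − 8 = 7 weeks.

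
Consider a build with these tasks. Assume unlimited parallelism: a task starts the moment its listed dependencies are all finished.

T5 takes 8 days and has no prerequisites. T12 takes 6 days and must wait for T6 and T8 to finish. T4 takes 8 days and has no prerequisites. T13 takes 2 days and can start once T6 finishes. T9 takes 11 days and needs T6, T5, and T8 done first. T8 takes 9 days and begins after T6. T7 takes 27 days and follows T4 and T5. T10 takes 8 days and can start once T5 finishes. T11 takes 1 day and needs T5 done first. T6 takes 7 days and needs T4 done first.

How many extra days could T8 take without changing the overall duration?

Critical path: T4→T6→T8→T9 = 8+7+9+11 = 35, so the finish is 35 days.
The longest chain containing T8 totals 35 days.
Slack of T8 = 15 − 15 = 0 days.

0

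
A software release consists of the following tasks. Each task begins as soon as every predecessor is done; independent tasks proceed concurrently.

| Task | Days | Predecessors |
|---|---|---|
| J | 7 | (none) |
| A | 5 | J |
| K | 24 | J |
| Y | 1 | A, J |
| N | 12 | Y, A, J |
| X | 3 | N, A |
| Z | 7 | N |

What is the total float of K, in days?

The longest chain is J→A→Y→N→Z = 7+5+1+12+7 = 32; overall finish 32 days.
K finishes as early as 31 and must finish by 32.
So K can slip 32 − 31 = 1 day.

1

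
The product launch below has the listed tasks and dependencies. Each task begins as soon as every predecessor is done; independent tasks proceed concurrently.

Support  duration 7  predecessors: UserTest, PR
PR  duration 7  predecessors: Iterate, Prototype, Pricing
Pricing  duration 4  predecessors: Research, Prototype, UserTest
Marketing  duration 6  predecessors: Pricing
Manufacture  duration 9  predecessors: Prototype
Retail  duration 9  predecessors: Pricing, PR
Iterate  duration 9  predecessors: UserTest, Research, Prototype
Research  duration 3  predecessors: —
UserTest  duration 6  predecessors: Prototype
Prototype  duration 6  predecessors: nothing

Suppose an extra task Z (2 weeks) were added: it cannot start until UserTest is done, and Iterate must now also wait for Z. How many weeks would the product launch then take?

Originally the product launch takes 37 weeks.
With Z inserted, Iterate now waits for max(UserTest, Research, Prototype, Z).
New critical path: Prototype→UserTest→Z→Iterate→PR→Retail = 6+6+2+9+7+9 = 39 ⇒ 39 weeks.

39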